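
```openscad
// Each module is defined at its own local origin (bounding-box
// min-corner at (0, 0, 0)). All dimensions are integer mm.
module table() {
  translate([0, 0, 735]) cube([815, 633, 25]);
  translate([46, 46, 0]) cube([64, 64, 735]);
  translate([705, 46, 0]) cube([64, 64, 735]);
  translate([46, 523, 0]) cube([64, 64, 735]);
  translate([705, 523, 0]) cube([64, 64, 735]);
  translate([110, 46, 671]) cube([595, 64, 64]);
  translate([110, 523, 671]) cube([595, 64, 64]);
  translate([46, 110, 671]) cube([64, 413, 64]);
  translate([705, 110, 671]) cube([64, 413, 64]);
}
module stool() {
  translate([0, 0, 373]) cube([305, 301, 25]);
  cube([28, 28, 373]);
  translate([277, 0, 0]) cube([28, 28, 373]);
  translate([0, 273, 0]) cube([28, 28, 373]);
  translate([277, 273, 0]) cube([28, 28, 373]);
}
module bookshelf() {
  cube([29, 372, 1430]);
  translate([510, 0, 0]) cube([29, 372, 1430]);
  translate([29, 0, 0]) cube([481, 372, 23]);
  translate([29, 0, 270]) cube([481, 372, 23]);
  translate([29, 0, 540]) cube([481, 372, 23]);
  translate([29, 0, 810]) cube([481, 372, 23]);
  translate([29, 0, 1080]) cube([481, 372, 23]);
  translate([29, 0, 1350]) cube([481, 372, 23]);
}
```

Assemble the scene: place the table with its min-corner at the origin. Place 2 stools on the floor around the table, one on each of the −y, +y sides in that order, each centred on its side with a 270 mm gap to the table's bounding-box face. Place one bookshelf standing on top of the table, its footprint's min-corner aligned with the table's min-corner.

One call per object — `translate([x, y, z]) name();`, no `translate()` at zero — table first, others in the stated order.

table();
translate([255, -571, 0]) stool();
translate([255, 903, 0]) stool();
translate([0, 0, 760]) bookshelf();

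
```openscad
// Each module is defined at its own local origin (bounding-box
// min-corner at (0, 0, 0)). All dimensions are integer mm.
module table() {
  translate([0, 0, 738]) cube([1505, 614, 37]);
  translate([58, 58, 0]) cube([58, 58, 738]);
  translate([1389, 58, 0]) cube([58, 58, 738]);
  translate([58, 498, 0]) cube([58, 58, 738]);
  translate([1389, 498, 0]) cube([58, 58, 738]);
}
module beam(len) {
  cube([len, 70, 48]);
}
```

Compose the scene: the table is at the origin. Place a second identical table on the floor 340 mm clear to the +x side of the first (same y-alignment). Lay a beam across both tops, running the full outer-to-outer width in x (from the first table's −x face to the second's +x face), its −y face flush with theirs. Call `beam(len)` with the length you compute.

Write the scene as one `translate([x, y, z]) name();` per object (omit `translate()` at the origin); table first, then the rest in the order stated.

table();
translate([1845, 0, 0]) table();
translate([0, 0, 775]) beam(3350);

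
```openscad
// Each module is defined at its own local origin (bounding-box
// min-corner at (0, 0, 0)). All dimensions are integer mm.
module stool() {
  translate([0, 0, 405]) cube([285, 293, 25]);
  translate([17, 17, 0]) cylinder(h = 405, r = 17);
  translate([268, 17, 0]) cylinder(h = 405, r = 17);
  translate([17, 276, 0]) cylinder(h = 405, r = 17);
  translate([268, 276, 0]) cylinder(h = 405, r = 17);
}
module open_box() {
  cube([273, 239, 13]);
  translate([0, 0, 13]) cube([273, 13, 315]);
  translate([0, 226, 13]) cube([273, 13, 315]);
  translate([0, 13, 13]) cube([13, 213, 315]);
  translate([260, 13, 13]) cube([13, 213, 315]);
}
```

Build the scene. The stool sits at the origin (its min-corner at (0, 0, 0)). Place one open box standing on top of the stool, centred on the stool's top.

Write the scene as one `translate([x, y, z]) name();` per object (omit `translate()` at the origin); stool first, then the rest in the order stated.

stool();
translate([6, 27, 430]) open_box();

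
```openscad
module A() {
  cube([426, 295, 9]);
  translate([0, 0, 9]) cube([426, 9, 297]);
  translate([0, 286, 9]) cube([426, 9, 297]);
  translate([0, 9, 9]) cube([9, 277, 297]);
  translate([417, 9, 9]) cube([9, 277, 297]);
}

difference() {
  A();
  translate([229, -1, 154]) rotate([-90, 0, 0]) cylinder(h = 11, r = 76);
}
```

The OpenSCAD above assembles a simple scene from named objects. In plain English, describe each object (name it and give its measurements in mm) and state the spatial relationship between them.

A is an open storage box with external size 426×295×306 mm and wall thickness 9 mm (the base is also 9 mm thick). The base covers the whole footprint; the four walls stand on the base, with the y-facing walls full-width and the x-facing walls fitting between their inner faces.

The open box has a circular hole of radius 76 mm through its front wall, centred at (x = 229, z = 154).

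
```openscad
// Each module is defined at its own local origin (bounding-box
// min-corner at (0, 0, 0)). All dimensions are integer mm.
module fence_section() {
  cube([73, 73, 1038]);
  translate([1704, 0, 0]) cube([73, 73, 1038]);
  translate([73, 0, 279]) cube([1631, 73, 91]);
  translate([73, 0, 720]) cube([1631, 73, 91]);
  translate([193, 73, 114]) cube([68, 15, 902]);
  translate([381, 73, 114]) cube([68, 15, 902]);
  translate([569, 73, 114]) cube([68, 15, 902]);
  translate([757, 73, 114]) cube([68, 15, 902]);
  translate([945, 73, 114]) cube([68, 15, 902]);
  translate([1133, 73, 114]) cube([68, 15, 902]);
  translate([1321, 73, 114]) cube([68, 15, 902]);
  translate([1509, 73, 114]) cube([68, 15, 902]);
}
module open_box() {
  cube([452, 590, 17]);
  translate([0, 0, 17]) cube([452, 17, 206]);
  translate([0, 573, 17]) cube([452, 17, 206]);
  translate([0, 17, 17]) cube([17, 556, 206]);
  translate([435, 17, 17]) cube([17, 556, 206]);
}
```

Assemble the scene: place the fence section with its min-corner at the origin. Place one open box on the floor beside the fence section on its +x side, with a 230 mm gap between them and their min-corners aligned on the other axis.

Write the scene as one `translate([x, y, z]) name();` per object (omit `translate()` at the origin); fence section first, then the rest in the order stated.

fence_section();
translate([2007, 0, 0]) open_box();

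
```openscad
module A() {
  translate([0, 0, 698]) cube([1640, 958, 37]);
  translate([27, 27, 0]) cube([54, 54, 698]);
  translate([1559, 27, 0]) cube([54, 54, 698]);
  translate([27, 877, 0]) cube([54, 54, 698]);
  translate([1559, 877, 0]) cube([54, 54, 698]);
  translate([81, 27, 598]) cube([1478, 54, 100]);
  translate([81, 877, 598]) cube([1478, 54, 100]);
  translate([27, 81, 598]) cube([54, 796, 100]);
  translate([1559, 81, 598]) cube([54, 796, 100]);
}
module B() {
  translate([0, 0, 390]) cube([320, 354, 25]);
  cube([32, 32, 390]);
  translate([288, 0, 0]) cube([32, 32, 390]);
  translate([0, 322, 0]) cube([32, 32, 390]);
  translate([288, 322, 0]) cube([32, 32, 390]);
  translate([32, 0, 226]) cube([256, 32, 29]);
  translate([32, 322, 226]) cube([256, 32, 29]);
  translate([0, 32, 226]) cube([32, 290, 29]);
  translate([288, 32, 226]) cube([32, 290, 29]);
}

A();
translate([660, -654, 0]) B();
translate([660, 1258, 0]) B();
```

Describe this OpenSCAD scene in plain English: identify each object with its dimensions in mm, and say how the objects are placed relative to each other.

A is a rectangular dining table. The top is 1640×958×37 mm with its upper surface at z = 735 mm. It stands on four 54×54 mm square legs, each inset 27 mm from the nearest pair of top edges, running from the floor to the underside of the top. Four apron rails, 54 mm thick and 100 mm tall, run between adjacent legs with their top edges flush with the underside of the top and their outer faces flush with the legs' outer faces.

B is a four-legged stool. The seat is a 320×354×25 mm slab whose top surface is at z = 415 mm; four square legs, each 32×32 mm in cross-section, run from the floor (z = 0) to the underside of the seat, each flush with a corner of the seat. Four stretchers, 32 mm wide and 29 mm tall, connect adjacent legs with their undersides at z = 226 mm, each running between the inner faces of the legs it joins and aligned with the legs' outer faces on the other axis.

Two stools sit around the table at the −y, +y sides.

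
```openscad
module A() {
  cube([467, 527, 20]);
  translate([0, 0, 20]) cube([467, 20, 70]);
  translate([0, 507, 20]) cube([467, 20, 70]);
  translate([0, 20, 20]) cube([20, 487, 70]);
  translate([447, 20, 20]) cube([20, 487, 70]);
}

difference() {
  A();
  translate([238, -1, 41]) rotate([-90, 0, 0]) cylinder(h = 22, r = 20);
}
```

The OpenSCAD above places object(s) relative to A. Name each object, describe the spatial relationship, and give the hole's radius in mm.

The subtracted cylinder has r = 20 mm.

A is an open box. The open box has a circular hole through its front wall. The hole's radius is 20 mm.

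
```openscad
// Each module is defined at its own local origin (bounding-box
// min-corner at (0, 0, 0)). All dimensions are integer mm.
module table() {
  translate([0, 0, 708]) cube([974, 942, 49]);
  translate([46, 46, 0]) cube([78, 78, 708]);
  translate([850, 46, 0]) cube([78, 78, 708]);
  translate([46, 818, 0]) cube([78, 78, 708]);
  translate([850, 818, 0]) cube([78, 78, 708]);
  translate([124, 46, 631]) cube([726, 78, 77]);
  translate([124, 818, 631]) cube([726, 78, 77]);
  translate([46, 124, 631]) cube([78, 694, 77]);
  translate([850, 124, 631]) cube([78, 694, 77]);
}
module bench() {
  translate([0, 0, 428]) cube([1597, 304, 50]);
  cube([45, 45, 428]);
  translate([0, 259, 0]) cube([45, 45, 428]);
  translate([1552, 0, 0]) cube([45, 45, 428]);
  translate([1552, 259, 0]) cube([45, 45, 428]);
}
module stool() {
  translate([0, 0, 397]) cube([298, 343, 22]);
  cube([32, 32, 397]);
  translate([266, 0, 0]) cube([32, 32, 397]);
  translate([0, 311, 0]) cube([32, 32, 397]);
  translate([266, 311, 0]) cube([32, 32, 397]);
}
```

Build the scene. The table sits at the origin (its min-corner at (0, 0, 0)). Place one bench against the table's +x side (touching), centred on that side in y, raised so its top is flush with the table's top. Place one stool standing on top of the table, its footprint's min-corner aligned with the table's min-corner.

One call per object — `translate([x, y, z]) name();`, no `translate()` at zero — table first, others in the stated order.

table();
translate([974, 319, 279]) bench();
translate([0, 0, 757]) stool();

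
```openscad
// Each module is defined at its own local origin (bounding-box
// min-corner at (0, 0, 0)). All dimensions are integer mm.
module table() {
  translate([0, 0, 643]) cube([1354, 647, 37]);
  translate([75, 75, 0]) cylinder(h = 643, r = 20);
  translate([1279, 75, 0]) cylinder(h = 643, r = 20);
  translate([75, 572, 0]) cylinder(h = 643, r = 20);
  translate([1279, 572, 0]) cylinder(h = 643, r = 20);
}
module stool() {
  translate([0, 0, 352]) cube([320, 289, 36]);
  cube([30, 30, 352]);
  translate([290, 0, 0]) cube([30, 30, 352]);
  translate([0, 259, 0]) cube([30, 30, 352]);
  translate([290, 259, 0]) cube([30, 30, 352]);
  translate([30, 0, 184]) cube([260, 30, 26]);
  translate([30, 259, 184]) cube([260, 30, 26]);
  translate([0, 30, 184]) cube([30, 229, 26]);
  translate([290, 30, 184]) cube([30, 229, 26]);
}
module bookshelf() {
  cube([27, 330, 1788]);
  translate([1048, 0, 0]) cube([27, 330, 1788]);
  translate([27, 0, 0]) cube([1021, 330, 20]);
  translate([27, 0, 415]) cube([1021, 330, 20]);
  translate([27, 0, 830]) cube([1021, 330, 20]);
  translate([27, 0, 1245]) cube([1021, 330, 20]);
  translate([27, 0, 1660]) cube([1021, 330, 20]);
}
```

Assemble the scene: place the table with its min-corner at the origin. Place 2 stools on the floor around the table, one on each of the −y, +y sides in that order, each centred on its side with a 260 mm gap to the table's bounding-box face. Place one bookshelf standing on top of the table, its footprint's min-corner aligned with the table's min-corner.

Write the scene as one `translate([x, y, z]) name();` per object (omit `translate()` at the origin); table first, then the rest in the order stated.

table();
translate([517, -549, 0]) stool();
translate([517, 907, 0]) stool();
translate([0, 0, 680]) bookshelf();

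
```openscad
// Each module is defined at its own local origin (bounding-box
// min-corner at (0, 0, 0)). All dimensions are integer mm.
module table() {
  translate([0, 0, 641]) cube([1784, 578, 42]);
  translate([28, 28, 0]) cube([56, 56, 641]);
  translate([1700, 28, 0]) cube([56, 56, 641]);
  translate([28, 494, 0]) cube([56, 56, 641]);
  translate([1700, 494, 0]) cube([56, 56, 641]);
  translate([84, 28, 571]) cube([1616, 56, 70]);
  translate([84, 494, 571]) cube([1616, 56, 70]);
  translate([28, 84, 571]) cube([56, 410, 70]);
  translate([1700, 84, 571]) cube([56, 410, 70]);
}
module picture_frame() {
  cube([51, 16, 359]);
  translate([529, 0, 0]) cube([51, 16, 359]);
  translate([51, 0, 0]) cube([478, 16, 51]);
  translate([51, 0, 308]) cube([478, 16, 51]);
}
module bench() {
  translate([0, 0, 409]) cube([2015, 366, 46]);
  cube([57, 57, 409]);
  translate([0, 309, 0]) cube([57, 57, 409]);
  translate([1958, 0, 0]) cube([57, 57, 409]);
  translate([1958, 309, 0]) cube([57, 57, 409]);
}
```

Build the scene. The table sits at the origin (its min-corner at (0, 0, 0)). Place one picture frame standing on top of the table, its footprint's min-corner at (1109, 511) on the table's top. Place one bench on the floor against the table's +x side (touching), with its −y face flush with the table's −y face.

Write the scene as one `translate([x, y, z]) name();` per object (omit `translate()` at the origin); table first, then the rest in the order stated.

table();
translate([1109, 511, 683]) picture_frame();
translate([1784, 0, 0]) bench();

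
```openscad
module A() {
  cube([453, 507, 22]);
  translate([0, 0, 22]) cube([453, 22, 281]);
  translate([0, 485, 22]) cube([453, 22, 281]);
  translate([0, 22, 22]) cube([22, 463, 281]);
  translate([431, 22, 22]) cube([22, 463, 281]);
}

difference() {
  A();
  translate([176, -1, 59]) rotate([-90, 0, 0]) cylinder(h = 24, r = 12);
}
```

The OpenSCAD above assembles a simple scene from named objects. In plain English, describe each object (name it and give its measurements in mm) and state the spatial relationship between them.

A is an open-topped rectangular box: outside dimensions 453×507×303 mm, with a uniform wall and base thickness of 22 mm. The base is a full 453×507 slab on the floor; four walls sit on top of the base. The front and back walls (the −y and +y sides) span the full width; the two side walls fit between them.

The open box has a circular hole of radius 12 mm through its front wall, centred at (x = 176, z = 59).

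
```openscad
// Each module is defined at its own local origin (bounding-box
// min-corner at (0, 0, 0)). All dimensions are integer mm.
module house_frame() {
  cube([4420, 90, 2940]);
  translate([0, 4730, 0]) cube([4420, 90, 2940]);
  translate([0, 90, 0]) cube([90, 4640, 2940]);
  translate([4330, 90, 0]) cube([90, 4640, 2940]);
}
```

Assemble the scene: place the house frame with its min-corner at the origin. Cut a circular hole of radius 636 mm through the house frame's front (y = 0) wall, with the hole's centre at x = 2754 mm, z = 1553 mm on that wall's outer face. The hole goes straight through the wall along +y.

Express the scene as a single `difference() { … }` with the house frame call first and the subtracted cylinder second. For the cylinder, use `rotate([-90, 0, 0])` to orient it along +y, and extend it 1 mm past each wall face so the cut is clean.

difference() {
  house_frame();
  translate([2754, -1, 1553]) rotate([-90, 0, 0]) cylinder(h = 92, r = 636);
}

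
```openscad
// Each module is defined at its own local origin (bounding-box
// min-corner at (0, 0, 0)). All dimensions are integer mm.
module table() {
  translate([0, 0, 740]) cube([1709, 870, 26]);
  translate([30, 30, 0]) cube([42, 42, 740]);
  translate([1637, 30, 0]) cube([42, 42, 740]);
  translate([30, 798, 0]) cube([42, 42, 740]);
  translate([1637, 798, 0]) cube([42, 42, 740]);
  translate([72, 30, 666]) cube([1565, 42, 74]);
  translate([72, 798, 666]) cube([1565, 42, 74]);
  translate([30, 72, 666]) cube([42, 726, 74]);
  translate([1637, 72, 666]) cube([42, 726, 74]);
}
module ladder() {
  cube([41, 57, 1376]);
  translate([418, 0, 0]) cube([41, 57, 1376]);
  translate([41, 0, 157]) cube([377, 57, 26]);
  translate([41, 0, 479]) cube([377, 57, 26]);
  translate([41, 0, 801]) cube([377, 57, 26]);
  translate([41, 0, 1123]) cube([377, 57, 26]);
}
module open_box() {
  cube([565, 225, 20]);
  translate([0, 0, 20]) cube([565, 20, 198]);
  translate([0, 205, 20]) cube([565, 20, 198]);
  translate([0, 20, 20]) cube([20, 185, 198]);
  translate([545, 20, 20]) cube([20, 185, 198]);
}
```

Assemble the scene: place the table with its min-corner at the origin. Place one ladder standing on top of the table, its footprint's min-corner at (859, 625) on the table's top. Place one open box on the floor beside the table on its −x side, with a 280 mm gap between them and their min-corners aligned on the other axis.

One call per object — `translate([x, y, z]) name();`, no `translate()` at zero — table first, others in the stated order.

table();
translate([859, 625, 766]) ladder();
translate([-845, 0, 0]) open_box();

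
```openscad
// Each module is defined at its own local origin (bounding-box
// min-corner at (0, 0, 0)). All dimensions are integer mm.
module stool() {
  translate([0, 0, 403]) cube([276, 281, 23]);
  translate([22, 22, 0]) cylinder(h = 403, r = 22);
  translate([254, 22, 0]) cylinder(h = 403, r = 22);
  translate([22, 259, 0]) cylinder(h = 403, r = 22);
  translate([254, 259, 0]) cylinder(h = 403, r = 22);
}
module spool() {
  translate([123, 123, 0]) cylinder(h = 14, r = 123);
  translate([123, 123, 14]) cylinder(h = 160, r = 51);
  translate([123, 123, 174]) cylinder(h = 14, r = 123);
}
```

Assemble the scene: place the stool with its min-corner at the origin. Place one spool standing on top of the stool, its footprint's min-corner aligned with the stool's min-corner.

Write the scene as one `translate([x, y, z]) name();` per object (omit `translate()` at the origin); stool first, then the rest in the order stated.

stool();
translate([0, 0, 426]) spool();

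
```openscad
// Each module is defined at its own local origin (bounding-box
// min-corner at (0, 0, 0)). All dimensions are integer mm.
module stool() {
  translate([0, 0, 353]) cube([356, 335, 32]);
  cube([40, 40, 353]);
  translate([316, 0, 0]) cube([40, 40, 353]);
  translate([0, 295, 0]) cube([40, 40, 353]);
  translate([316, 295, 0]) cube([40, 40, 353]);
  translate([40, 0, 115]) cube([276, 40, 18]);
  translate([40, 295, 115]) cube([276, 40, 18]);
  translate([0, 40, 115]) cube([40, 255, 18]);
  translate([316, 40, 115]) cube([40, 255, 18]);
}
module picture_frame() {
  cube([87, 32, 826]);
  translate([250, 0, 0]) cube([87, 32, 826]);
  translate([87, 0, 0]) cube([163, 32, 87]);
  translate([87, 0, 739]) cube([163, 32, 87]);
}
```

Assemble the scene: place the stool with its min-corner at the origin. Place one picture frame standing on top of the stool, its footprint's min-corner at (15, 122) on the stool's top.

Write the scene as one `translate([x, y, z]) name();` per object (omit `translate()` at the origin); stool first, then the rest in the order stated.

stool();
translate([15, 122, 385]) picture_frame();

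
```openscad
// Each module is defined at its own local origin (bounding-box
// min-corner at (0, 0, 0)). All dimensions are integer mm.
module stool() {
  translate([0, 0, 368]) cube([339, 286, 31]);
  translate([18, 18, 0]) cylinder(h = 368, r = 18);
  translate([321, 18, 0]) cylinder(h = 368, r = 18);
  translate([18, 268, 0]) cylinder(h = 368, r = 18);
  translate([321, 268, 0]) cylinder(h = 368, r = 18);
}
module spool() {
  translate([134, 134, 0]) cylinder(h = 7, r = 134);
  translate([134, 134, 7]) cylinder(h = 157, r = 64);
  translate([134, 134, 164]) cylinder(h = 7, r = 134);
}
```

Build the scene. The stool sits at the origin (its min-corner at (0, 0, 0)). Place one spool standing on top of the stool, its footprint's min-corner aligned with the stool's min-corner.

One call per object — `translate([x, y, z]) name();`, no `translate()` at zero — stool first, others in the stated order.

stool();
translate([0, 0, 399]) spool();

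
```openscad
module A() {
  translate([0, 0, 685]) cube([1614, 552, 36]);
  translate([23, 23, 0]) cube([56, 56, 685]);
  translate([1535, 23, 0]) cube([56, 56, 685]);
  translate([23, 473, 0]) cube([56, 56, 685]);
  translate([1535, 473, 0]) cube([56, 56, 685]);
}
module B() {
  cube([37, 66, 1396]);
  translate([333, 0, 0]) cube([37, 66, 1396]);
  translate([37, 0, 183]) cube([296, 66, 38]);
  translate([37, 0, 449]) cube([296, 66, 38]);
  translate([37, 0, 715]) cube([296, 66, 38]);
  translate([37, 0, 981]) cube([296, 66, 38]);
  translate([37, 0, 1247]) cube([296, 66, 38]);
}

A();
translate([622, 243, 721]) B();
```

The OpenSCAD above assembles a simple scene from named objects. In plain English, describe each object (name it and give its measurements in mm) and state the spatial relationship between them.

A is a rectangular dining table. The top is 1614×552×36 mm with its upper surface at z = 721 mm. It stands on four 56×56 mm square legs, each inset 23 mm from the nearest pair of top edges, running from the floor to the underside of the top.

B is a straight ladder. Two 37×66 mm vertical rails, 1396 mm tall, stand 370 mm apart (outside-to-outside) with their front faces coplanar on the −y side. 5 rungs, each 66 mm deep and 38 mm tall, span between the inner faces of the rails, front faces flush with the rails. The lowest rung's underside is at z = 183 mm and rungs are spaced 266 mm apart (underside to underside).

The ladder is on top of the table, centred.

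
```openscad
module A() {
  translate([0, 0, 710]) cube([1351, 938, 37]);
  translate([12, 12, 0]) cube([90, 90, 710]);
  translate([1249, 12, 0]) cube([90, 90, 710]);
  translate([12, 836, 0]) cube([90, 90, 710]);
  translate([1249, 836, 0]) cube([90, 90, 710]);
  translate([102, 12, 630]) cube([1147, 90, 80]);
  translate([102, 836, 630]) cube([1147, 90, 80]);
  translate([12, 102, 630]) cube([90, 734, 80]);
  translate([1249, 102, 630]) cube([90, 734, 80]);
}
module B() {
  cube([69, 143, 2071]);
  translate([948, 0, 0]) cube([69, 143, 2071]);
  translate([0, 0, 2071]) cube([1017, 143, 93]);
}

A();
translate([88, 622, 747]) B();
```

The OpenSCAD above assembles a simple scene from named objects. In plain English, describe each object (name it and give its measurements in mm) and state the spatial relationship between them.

A is a table: top 1351 mm (x) × 938 mm (y), 37 mm thick, upper face at z = 747 mm, on four 90×90 mm square legs, each inset 12 mm from the nearest pair of top edges, running from z = 0 to the bottom of the top. Four apron rails, 90 mm thick and 80 mm tall, run between adjacent legs with their top edges flush with the underside of the top and their outer faces flush with the legs' outer faces.

B is a rectangular door frame: two vertical jambs of 69×143 mm section, 2071 mm tall, with a clear opening 879 mm wide between their inner faces. A header 93 mm tall and 143 mm deep lies on top of the jambs and spans the full outside width.

The door frame is on top of the table.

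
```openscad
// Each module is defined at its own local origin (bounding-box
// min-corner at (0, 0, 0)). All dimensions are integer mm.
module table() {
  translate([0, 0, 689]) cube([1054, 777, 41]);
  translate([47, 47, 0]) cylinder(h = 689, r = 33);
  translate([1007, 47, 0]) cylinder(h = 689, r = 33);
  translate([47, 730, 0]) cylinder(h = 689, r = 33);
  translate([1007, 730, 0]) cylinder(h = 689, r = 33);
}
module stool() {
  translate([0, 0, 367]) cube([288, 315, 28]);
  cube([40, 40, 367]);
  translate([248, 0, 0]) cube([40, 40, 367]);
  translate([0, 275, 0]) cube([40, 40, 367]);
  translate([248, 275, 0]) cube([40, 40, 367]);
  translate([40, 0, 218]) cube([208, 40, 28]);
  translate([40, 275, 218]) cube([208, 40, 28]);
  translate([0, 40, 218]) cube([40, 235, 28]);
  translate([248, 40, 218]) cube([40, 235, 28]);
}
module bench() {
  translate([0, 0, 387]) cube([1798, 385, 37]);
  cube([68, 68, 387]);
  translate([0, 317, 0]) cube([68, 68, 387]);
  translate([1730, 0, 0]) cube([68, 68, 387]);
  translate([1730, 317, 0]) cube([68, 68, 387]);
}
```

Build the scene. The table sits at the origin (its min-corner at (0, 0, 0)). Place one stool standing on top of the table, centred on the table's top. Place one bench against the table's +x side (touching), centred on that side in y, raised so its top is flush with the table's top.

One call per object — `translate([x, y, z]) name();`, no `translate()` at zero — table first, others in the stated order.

table();
translate([383, 231, 730]) stool();
translate([1054, 196, 306]) bench();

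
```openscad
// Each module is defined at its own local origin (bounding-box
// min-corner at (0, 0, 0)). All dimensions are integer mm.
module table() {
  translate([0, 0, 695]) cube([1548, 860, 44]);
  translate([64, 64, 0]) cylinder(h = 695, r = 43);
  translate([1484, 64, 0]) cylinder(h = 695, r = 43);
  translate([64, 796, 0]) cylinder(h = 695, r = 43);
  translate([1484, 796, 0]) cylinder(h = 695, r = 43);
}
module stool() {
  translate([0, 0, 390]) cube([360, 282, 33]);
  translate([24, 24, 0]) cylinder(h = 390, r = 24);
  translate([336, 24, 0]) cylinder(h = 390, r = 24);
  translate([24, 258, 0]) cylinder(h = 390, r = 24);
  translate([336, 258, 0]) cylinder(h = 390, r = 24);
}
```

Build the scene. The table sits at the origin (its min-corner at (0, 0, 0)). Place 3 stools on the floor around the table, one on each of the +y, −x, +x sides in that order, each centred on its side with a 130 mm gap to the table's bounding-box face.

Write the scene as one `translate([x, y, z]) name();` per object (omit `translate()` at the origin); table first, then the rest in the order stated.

table();
translate([594, 990, 0]) stool();
translate([-490, 289, 0]) stool();
translate([1678, 289, 0]) stool();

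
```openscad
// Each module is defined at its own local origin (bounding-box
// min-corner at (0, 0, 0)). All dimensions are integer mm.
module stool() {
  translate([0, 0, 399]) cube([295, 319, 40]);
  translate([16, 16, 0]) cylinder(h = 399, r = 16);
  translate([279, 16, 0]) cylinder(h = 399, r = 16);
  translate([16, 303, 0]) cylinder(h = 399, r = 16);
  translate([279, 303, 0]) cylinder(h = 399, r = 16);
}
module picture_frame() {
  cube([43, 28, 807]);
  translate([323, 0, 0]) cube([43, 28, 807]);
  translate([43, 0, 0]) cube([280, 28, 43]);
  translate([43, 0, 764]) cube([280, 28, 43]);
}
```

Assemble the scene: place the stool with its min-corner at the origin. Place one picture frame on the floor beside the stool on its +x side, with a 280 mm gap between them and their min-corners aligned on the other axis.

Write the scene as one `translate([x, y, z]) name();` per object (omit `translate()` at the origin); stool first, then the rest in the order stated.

stool();
translate([575, 0, 0]) picture_frame();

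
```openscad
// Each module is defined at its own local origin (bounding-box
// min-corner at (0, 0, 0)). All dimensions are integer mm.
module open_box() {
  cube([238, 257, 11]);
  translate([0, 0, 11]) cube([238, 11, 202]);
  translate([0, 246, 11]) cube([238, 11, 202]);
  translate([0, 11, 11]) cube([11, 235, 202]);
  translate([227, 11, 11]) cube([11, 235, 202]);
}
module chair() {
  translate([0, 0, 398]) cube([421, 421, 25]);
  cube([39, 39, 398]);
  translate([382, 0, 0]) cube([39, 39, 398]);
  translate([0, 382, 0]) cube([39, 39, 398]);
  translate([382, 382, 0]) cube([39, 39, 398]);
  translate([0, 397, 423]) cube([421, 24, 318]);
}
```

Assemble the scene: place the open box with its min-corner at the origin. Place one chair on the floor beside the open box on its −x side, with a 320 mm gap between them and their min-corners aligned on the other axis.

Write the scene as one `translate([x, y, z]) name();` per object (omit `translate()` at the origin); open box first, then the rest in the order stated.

open_box();
translate([-741, 0, 0]) chair();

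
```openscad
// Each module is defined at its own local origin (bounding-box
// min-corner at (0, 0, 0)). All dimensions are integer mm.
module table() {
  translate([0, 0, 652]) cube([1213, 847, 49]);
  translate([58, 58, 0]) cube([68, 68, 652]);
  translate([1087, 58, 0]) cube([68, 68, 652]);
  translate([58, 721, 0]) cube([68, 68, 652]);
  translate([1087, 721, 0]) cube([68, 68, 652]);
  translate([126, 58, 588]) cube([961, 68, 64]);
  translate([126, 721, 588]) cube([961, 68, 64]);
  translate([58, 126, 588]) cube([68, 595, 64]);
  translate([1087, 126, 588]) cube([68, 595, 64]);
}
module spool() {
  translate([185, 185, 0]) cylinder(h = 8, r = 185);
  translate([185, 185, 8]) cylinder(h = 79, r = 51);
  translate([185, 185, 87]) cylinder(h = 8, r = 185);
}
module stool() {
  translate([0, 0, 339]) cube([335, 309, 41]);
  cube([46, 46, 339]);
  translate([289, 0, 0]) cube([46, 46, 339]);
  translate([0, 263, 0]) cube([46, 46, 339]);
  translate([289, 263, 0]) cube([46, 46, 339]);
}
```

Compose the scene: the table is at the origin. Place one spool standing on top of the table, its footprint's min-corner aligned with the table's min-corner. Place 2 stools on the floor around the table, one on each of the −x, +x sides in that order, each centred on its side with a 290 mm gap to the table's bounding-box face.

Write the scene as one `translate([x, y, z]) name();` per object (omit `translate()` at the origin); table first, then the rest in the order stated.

table();
translate([0, 0, 701]) spool();
translate([-625, 269, 0]) stool();
translate([1503, 269, 0]) stool();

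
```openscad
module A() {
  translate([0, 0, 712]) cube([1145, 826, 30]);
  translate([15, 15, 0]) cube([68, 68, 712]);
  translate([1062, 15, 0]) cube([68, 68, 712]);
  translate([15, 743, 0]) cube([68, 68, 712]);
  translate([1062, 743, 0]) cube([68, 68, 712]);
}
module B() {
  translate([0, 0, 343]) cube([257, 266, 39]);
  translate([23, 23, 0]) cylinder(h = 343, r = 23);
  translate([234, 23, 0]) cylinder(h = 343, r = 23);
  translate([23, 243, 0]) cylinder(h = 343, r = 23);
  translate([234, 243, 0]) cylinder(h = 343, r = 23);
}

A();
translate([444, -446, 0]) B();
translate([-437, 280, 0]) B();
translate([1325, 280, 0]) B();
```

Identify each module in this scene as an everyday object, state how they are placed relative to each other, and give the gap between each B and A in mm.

A is a table. B is a stool. Three stools sit around the table at the −y, −x, +x sides. The gap between each stool and the table is 180 mm.

Each stool's nearest face is 180 mm from the table's bounding box.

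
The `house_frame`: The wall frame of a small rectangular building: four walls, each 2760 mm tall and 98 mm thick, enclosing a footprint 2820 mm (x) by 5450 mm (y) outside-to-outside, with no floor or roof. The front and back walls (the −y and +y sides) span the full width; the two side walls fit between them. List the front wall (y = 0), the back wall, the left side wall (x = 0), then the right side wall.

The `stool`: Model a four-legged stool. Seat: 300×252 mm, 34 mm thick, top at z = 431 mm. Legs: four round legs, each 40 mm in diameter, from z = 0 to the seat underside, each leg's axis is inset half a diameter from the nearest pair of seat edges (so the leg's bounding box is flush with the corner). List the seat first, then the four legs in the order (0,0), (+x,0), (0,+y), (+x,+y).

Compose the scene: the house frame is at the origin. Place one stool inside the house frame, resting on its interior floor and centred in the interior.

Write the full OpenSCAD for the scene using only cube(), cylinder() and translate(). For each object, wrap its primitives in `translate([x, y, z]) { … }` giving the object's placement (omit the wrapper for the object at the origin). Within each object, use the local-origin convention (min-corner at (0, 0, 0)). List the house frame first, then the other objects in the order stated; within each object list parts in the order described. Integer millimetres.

cube([2820, 98, 2760]);
translate([0, 5352, 0]) cube([2820, 98, 2760]);
translate([0, 98, 0]) cube([98, 5254, 2760]);
translate([2722, 98, 0]) cube([98, 5254, 2760]);
translate([1260, 2599, 0]) {
  translate([0, 0, 397]) cube([300, 252, 34]);
  translate([20, 20, 0]) cylinder(h = 397, r = 20);
  translate([280, 20, 0]) cylinder(h = 397, r = 20);
  translate([20, 232, 0]) cylinder(h = 397, r = 20);
  translate([280, 232, 0]) cylinder(h = 397, r = 20);
}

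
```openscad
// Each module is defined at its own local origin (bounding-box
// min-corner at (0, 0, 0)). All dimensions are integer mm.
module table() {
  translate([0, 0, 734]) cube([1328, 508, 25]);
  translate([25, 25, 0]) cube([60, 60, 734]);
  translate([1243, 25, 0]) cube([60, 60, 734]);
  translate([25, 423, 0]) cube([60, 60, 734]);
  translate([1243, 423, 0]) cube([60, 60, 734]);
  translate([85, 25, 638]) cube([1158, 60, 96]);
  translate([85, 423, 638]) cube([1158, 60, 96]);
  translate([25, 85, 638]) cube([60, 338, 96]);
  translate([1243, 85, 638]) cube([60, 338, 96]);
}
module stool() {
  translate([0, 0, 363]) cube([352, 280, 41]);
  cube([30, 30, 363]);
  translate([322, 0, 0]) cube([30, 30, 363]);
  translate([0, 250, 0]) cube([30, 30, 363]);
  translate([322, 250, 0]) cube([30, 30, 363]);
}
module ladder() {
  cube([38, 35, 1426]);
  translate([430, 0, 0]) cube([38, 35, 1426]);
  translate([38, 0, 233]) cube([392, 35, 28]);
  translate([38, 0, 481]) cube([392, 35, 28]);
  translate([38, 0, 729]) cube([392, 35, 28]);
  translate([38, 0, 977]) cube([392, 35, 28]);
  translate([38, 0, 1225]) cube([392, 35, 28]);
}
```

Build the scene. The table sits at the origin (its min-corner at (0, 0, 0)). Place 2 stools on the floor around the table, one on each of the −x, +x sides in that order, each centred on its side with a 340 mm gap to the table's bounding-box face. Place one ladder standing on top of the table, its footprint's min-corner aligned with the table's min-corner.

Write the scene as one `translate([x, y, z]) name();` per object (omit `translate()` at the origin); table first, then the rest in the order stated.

table();
translate([-692, 114, 0]) stool();
translate([1668, 114, 0]) stool();
translate([0, 0, 759]) ladder();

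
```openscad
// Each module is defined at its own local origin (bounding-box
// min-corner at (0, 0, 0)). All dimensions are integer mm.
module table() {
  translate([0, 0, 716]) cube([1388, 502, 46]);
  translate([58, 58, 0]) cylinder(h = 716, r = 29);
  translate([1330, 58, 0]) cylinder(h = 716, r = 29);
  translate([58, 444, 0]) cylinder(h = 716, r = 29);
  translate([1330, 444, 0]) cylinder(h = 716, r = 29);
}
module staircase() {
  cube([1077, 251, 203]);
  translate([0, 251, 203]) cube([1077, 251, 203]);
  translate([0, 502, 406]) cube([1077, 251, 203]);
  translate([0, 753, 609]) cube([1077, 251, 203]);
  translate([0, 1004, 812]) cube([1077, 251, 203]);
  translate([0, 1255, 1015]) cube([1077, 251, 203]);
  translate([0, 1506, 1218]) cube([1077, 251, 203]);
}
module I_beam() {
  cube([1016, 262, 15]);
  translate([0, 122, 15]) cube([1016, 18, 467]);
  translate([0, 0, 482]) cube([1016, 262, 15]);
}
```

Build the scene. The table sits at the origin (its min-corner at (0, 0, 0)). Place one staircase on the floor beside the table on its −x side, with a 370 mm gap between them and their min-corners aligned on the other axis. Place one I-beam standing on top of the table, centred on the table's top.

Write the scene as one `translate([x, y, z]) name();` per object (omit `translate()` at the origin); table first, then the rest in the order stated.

table();
translate([-1447, 0, 0]) staircase();
translate([186, 120, 762]) I_beam();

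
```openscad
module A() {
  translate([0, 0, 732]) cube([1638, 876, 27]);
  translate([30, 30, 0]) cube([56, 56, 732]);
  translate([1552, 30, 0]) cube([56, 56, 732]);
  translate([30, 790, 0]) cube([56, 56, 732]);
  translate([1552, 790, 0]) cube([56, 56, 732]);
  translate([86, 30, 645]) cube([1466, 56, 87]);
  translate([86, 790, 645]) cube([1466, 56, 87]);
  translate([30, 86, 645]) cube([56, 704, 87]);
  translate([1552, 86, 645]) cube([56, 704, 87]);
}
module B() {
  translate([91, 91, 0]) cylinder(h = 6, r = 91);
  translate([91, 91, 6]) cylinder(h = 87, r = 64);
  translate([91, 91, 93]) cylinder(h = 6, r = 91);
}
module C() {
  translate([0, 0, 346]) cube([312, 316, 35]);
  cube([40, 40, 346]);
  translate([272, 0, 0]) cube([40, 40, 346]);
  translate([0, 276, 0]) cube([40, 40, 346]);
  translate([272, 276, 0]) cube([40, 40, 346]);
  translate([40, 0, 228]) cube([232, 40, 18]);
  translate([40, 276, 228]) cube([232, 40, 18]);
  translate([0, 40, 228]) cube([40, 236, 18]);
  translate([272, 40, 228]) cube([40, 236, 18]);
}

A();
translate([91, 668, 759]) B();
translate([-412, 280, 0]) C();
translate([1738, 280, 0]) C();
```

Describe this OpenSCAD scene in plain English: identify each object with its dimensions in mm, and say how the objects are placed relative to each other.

A is a table: top 1638 mm (x) × 876 mm (y), 27 mm thick, upper face at z = 759 mm, on four 56×56 mm square legs, each inset 30 mm from the nearest pair of top edges, running from z = 0 to the bottom of the top. Four apron rails, 56 mm thick and 87 mm tall, run between adjacent legs with their top edges flush with the underside of the top and their outer faces flush with the legs' outer faces.

B is a spool: two coaxial disc flanges of radius 91 mm and thickness 6 mm, joined by a core cylinder of radius 64 mm and height 87 mm. The lower flange rests on z = 0 and the three cylinders share a vertical axis.

C is a four-legged stool. The seat is 312×316 mm, 35 mm thick, top at z = 381 mm. It stands on four square legs, each 40×40 mm in cross-section, from z = 0 to the seat underside, each flush with a corner of the seat. Four stretchers, 40 mm wide and 18 mm tall, connect adjacent legs with their undersides at z = 228 mm, each running between the inner faces of the legs it joins and aligned with the legs' outer faces on the other axis.

The spool is on top of the table. Two stools sit around the table at the −x, +x sides.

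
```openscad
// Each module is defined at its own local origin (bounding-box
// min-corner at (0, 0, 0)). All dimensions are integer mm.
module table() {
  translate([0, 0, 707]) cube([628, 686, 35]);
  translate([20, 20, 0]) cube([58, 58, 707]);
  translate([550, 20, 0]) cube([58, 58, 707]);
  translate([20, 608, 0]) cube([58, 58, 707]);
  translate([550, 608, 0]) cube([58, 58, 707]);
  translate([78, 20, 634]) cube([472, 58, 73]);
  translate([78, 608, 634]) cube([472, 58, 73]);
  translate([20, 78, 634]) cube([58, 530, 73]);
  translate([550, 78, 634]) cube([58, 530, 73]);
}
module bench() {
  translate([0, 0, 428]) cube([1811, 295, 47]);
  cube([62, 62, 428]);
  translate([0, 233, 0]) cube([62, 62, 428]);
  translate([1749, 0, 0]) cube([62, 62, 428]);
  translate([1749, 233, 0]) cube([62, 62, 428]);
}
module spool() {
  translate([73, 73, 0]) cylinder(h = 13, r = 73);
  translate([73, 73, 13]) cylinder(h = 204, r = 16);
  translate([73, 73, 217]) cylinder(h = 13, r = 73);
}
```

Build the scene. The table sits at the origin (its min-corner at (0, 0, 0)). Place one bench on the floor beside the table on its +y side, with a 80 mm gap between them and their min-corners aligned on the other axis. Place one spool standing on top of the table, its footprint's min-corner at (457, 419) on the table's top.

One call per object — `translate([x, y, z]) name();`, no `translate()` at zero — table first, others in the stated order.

table();
translate([0, 766, 0]) bench();
translate([457, 419, 742]) spool();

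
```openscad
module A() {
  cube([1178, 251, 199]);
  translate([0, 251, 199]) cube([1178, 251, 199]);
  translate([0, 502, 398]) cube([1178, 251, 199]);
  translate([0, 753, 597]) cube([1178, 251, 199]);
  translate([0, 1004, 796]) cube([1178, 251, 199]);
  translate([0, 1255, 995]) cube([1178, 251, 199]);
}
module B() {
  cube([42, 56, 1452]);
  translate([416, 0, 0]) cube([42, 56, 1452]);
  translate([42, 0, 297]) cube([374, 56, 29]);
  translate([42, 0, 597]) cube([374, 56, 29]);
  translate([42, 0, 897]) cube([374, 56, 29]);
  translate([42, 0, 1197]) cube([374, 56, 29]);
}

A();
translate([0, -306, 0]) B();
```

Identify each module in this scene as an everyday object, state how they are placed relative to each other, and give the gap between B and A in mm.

The ladder's nearest face is 250 mm from the staircase's −y face.

A is a staircase. B is a ladder. The ladder is on the floor beside the staircase on its −y side. The gap between the ladder and the staircase is 250 mm.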